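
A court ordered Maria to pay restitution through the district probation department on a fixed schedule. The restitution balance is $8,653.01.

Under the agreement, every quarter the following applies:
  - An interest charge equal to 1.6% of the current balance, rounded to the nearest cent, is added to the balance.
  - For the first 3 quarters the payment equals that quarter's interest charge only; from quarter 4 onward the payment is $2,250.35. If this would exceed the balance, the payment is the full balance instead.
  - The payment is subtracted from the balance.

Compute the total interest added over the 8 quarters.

$764.25

# | Opening | Interest | Payment | End bal
1 | $8,653.01 | $138.45 | $138.45 | $8,653.01
2 | $8,653.01 | $138.45 | $138.45 | $8,653.01
3 | $8,653.01 | $138.45 | $138.45 | $8,653.01
4 | $8,653.01 | $138.45 | $2,250.35 | $6,541.11
5 | $6,541.11 | $104.66 | $2,250.35 | $4,395.42
6 | $4,395.42 | $70.33 | $2,250.35 | $2,215.40
7 | $2,215.40 | $35.45 | $2,250.35 | $0.50
8 | $0.50 | $0.01 | $0.51 | $0.00
Total interest: $138.45 + $138.45 + $138.45 + $138.45 + $104.66 + $70.33 + $35.45 + $0.01 = $764.25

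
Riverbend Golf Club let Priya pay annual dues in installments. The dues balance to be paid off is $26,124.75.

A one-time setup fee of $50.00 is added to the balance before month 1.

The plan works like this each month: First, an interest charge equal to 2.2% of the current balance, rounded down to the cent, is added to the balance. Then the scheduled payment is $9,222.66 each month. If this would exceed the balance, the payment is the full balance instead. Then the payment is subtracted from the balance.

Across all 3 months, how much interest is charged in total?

$1,152.64

Month 1: opening $26,174.75; interest $575.84 → $26,750.59; payment $9,222.66; balance $17,527.93
Month 2: opening $17,527.93; interest $385.61 → $17,913.54; payment $9,222.66; balance $8,690.88
Month 3: opening $8,690.88; interest $191.19 → $8,882.07; payment $8,882.07; balance $0.00
Total interest: $575.84 + $385.61 + $191.19 = $1,152.64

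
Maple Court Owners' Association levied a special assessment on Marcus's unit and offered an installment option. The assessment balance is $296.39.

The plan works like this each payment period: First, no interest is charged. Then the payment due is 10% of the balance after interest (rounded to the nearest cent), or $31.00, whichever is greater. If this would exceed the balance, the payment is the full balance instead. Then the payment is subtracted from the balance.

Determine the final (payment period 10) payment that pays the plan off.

Payment period 1: $296.39 − $31.00 → $265.39
Payment period 2: $265.39 − $31.00 → $234.39
Payment period 3: $234.39 − $31.00 → $203.39
Payment period 4: $203.39 − $31.00 → $172.39
Payment period 5: $172.39 − $31.00 → $141.39
Payment period 6: $141.39 − $31.00 → $110.39
Payment period 7: $110.39 − $31.00 → $79.39
Payment period 8: $79.39 − $31.00 → $48.39
Payment period 9: $48.39 − $31.00 → $17.39
Payment period 10: $17.39 − $17.39 → $0.00

$17.39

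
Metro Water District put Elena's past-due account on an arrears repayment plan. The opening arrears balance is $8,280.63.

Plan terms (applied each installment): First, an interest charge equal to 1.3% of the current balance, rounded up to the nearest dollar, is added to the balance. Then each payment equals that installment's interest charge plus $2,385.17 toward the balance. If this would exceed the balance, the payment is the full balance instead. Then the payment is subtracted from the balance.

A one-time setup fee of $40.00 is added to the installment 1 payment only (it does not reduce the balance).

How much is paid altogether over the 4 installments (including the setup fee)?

Installment 1: $8,280.63 +$108.00 interest = $8,388.63; pay $2,493.17 (+ $40.00 fee) → $5,895.46
Installment 2: $5,895.46 +$77.00 interest = $5,972.46; pay $2,462.17 → $3,510.29
Installment 3: $3,510.29 +$46.00 interest = $3,556.29; pay $2,431.17 → $1,125.12
Installment 4: $1,125.12 +$15.00 interest = $1,140.12; pay $1,140.12 → $0.00
Total paid: $8,566.63

$8,566.63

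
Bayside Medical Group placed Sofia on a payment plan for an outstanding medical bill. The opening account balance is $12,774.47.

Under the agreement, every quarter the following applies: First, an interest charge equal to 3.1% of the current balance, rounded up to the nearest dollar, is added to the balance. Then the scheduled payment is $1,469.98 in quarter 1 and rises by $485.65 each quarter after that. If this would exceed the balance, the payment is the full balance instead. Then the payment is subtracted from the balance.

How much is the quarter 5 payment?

# | Opening | Interest | Payment | End bal
1 | $12,774.47 | $397.00 | $1,469.98 | $11,701.49
2 | $11,701.49 | $363.00 | $1,955.63 | $10,108.86
3 | $10,108.86 | $314.00 | $2,441.28 | $7,981.58
4 | $7,981.58 | $248.00 | $2,926.93 | $5,302.65
5 | $5,302.65 | $165.00 | $3,412.58 | $2,055.07

$3,412.58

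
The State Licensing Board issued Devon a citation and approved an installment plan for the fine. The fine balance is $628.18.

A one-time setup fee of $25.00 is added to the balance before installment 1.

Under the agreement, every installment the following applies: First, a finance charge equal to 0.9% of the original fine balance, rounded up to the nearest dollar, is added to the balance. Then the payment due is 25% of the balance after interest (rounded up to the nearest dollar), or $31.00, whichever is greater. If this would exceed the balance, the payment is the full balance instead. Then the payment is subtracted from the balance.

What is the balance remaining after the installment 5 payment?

$167.18

Installment 1: opening $653.18; interest $6.00 → $659.18; payment $165.00; balance $494.18
Installment 2: opening $494.18; interest $6.00 → $500.18; payment $126.00; balance $374.18
Installment 3: opening $374.18; interest $6.00 → $380.18; payment $96.00; balance $284.18
Installment 4: opening $284.18; interest $6.00 → $290.18; payment $73.00; balance $217.18
Installment 5: opening $217.18; interest $6.00 → $223.18; payment $56.00; balance $167.18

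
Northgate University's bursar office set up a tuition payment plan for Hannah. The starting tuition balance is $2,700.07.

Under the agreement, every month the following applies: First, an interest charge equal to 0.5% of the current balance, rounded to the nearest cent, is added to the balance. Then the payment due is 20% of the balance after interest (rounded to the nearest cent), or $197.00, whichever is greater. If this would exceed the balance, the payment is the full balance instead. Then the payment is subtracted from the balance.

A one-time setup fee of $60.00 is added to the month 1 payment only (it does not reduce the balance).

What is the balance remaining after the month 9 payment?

Month 1: $2,700.07 +$13.50 interest = $2,713.57; pay $542.71 (+ $60.00 fee) → $2,170.86
Month 2: $2,170.86 +$10.85 interest = $2,181.71; pay $436.34 → $1,745.37
Month 3: $1,745.37 +$8.73 interest = $1,754.10; pay $350.82 → $1,403.28
Month 4: $1,403.28 +$7.02 interest = $1,410.30; pay $282.06 → $1,128.24
Month 5: $1,128.24 +$5.64 interest = $1,133.88; pay $226.78 → $907.10
Month 6: $907.10 +$4.54 interest = $911.64; pay $197.00 → $714.64
Month 7: $714.64 +$3.57 interest = $718.21; pay $197.00 → $521.21
Month 8: $521.21 +$2.61 interest = $523.82; pay $197.00 → $326.82
Month 9: $326.82 +$1.63 interest = $328.45; pay $197.00 → $131.45

$131.45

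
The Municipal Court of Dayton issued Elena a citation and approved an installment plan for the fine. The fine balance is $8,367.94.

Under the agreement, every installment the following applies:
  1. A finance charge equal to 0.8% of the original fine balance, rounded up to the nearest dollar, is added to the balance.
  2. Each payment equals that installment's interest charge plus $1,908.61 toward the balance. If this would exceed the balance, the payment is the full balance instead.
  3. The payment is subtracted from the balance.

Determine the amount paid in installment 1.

Installment 1: $8,367.94 +$67.00 interest = $8,434.94; pay $1,975.61 → $6,459.33

$1,975.61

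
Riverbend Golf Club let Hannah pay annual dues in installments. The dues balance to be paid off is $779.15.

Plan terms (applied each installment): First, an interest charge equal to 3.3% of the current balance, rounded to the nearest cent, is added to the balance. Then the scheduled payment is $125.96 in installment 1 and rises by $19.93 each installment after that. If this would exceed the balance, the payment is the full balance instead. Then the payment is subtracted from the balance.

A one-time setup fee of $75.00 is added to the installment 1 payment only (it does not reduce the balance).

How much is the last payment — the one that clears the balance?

Installment 1: $779.15 +$25.71 interest = $804.86; pay $125.96 (+ $75.00 fee) → $678.90
Installment 2: $678.90 +$22.40 interest = $701.30; pay $145.89 → $555.41
Installment 3: $555.41 +$18.33 interest = $573.74; pay $165.82 → $407.92
Installment 4: $407.92 +$13.46 interest = $421.38; pay $185.75 → $235.63
Installment 5: $235.63 +$7.78 interest = $243.41; pay $205.68 → $37.73
Installment 6: $37.73 +$1.25 interest = $38.98; pay $38.98 → $0.00

$38.98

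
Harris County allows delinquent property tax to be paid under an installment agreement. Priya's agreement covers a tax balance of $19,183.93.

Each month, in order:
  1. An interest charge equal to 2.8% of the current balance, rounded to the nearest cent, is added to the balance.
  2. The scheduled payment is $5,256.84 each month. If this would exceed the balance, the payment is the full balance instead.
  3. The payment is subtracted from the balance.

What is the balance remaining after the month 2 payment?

# | Opening | Interest | Payment | End bal
1 | $19,183.93 | $537.15 | $5,256.84 | $14,464.24
2 | $14,464.24 | $405.00 | $5,256.84 | $9,612.40

$9,612.40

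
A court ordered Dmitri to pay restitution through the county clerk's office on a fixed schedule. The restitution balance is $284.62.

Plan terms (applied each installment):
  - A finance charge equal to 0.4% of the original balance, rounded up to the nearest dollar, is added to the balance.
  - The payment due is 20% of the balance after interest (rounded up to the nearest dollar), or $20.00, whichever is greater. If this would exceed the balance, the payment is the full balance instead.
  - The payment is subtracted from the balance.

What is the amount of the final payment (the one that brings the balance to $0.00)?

$8.62

# | Opening | Interest | Payment | End bal
1 | $284.62 | $2.00 | $58.00 | $228.62
2 | $228.62 | $2.00 | $47.00 | $183.62
3 | $183.62 | $2.00 | $38.00 | $147.62
4 | $147.62 | $2.00 | $30.00 | $119.62
5 | $119.62 | $2.00 | $25.00 | $96.62
6 | $96.62 | $2.00 | $20.00 | $78.62
7 | $78.62 | $2.00 | $20.00 | $60.62
8 | $60.62 | $2.00 | $20.00 | $42.62
9 | $42.62 | $2.00 | $20.00 | $24.62
10 | $24.62 | $2.00 | $20.00 | $6.62
11 | $6.62 | $2.00 | $8.62 | $0.00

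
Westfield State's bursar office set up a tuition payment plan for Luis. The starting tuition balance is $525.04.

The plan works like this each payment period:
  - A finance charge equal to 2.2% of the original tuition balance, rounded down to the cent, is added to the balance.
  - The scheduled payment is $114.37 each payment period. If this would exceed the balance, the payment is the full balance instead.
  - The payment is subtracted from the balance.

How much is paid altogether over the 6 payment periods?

$594.34

# | Opening | Interest | Payment | End bal
1 | $525.04 | $11.55 | $114.37 | $422.22
2 | $422.22 | $11.55 | $114.37 | $319.40
3 | $319.40 | $11.55 | $114.37 | $216.58
4 | $216.58 | $11.55 | $114.37 | $113.76
5 | $113.76 | $11.55 | $114.37 | $10.94
6 | $10.94 | $11.55 | $22.49 | $0.00
Total paid: $594.34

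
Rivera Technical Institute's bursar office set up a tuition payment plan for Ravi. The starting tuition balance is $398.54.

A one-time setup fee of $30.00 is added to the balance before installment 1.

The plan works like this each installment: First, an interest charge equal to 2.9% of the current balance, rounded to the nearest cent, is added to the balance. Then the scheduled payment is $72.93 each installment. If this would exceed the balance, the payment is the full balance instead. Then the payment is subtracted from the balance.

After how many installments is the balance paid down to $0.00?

Installment 1: $428.54 +$12.43 interest = $440.97; pay $72.93 → $368.04
Installment 2: $368.04 +$10.67 interest = $378.71; pay $72.93 → $305.78
Installment 3: $305.78 +$8.87 interest = $314.65; pay $72.93 → $241.72
Installment 4: $241.72 +$7.01 interest = $248.73; pay $72.93 → $175.80
Installment 5: $175.80 +$5.10 interest = $180.90; pay $72.93 → $107.97
Installment 6: $107.97 +$3.13 interest = $111.10; pay $72.93 → $38.17
Installment 7: $38.17 +$1.11 interest = $39.28; pay $39.28 → $0.00
Balance reaches $0.00 in installment 7.

7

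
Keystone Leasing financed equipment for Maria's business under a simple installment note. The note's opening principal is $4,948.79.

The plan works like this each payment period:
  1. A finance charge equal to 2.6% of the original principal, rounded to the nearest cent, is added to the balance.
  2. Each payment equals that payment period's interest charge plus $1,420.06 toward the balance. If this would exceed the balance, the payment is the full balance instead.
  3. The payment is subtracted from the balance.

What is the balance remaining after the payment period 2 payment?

Payment period 1: opening $4,948.79; interest $128.67 → $5,077.46; payment $1,548.73; balance $3,528.73
Payment period 2: opening $3,528.73; interest $128.67 → $3,657.40; payment $1,548.73; balance $2,108.67

$2,108.67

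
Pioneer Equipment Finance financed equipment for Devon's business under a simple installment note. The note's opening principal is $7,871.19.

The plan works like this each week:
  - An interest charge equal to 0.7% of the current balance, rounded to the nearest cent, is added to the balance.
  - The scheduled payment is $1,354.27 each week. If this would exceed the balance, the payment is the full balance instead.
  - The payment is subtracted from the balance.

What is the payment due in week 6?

Week 1: $7,871.19 +$55.10 interest = $7,926.29; pay $1,354.27 → $6,572.02
Week 2: $6,572.02 +$46.00 interest = $6,618.02; pay $1,354.27 → $5,263.75
Week 3: $5,263.75 +$36.85 interest = $5,300.60; pay $1,354.27 → $3,946.33
Week 4: $3,946.33 +$27.62 interest = $3,973.95; pay $1,354.27 → $2,619.68
Week 5: $2,619.68 +$18.34 interest = $2,638.02; pay $1,354.27 → $1,283.75
Week 6: $1,283.75 +$8.99 interest = $1,292.74; pay $1,292.74 → $0.00

$1,292.74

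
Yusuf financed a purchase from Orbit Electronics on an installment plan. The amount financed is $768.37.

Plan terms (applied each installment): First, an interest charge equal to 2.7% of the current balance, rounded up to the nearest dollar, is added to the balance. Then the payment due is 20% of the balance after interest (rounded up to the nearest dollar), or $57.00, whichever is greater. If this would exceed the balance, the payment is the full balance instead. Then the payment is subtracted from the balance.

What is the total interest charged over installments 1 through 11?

Installment 1: opening $768.37; interest $21.00 → $789.37; payment $158.00; balance $631.37
Installment 2: opening $631.37; interest $18.00 → $649.37; payment $130.00; balance $519.37
Installment 3: opening $519.37; interest $15.00 → $534.37; payment $107.00; balance $427.37
Installment 4: opening $427.37; interest $12.00 → $439.37; payment $88.00; balance $351.37
Installment 5: opening $351.37; interest $10.00 → $361.37; payment $73.00; balance $288.37
Installment 6: opening $288.37; interest $8.00 → $296.37; payment $60.00; balance $236.37
Installment 7: opening $236.37; interest $7.00 → $243.37; payment $57.00; balance $186.37
Installment 8: opening $186.37; interest $6.00 → $192.37; payment $57.00; balance $135.37
Installment 9: opening $135.37; interest $4.00 → $139.37; payment $57.00; balance $82.37
Installment 10: opening $82.37; interest $3.00 → $85.37; payment $57.00; balance $28.37
Installment 11: opening $28.37; interest $1.00 → $29.37; payment $29.37; balance $0.00
Total interest: $21.00 + $18.00 + $15.00 + $12.00 + $10.00 + $8.00 + $7.00 + $6.00 + $4.00 + $3.00 + $1.00 = $105.00

$105.00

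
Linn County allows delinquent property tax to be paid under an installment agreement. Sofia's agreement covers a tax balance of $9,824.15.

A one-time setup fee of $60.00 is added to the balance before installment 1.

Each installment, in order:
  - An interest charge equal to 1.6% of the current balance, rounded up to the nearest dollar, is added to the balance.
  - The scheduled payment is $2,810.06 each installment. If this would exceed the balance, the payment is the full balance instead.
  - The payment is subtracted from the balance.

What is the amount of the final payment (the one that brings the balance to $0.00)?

$1,830.97

Installment 1: opening $9,884.15; interest $159.00 → $10,043.15; payment $2,810.06; balance $7,233.09
Installment 2: opening $7,233.09; interest $116.00 → $7,349.09; payment $2,810.06; balance $4,539.03
Installment 3: opening $4,539.03; interest $73.00 → $4,612.03; payment $2,810.06; balance $1,801.97
Installment 4: opening $1,801.97; interest $29.00 → $1,830.97; payment $1,830.97; balance $0.00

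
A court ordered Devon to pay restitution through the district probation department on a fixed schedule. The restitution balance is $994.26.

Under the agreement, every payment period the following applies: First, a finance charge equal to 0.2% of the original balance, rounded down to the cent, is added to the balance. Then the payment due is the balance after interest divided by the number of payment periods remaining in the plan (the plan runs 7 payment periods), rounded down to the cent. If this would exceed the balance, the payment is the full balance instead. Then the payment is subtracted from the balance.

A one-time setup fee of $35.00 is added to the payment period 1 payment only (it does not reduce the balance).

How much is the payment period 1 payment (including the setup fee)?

$177.32

Payment period 1: $994.26 +$1.98 interest = $996.24; pay $142.32 (+ $35.00 fee) → $853.92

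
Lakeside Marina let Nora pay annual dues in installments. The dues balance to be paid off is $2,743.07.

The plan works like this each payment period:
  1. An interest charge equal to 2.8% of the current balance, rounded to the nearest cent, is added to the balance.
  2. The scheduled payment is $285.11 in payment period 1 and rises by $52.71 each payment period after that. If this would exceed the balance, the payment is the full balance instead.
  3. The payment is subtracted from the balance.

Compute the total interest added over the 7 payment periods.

Payment period 1: opening $2,743.07; interest $76.81 → $2,819.88; payment $285.11; balance $2,534.77
Payment period 2: opening $2,534.77; interest $70.97 → $2,605.74; payment $337.82; balance $2,267.92
Payment period 3: opening $2,267.92; interest $63.50 → $2,331.42; payment $390.53; balance $1,940.89
Payment period 4: opening $1,940.89; interest $54.34 → $1,995.23; payment $443.24; balance $1,551.99
Payment period 5: opening $1,551.99; interest $43.46 → $1,595.45; payment $495.95; balance $1,099.50
Payment period 6: opening $1,099.50; interest $30.79 → $1,130.29; payment $548.66; balance $581.63
Payment period 7: opening $581.63; interest $16.29 → $597.92; payment $597.92; balance $0.00
Total interest: $76.81 + $70.97 + $63.50 + $54.34 + $43.46 + $30.79 + $16.29 = $356.16

$356.16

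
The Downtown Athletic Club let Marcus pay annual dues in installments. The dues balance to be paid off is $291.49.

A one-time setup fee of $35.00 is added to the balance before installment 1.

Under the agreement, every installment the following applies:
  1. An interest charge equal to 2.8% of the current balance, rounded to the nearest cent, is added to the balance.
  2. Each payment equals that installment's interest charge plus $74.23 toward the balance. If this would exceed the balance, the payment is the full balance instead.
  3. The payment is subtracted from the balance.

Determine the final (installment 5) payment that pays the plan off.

$30.40

Installment 1: opening $326.49; interest $9.14 → $335.63; payment $83.37; balance $252.26
Installment 2: opening $252.26; interest $7.06 → $259.32; payment $81.29; balance $178.03
Installment 3: opening $178.03; interest $4.98 → $183.01; payment $79.21; balance $103.80
Installment 4: opening $103.80; interest $2.91 → $106.71; payment $77.14; balance $29.57
Installment 5: opening $29.57; interest $0.83 → $30.40; payment $30.40; balance $0.00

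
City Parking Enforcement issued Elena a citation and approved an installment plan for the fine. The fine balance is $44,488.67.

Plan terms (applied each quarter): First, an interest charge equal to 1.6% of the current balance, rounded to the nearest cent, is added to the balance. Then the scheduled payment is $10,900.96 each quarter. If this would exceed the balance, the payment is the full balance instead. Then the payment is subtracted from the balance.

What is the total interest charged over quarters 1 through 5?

$1,902.54

Quarter 1: opening $44,488.67; interest $711.82 → $45,200.49; payment $10,900.96; balance $34,299.53
Quarter 2: opening $34,299.53; interest $548.79 → $34,848.32; payment $10,900.96; balance $23,947.36
Quarter 3: opening $23,947.36; interest $383.16 → $24,330.52; payment $10,900.96; balance $13,429.56
Quarter 4: opening $13,429.56; interest $214.87 → $13,644.43; payment $10,900.96; balance $2,743.47
Quarter 5: opening $2,743.47; interest $43.90 → $2,787.37; payment $2,787.37; balance $0.00
Total interest: $711.82 + $548.79 + $383.16 + $214.87 + $43.90 = $1,902.54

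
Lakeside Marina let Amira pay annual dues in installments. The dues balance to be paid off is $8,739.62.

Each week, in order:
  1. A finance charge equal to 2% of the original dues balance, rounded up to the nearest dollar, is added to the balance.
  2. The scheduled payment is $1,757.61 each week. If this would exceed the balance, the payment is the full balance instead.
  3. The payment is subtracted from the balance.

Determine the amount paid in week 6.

$1,001.57

Week 1: $8,739.62 +$175.00 interest = $8,914.62; pay $1,757.61 → $7,157.01
Week 2: $7,157.01 +$175.00 interest = $7,332.01; pay $1,757.61 → $5,574.40
Week 3: $5,574.40 +$175.00 interest = $5,749.40; pay $1,757.61 → $3,991.79
Week 4: $3,991.79 +$175.00 interest = $4,166.79; pay $1,757.61 → $2,409.18
Week 5: $2,409.18 +$175.00 interest = $2,584.18; pay $1,757.61 → $826.57
Week 6: $826.57 +$175.00 interest = $1,001.57; pay $1,001.57 → $0.00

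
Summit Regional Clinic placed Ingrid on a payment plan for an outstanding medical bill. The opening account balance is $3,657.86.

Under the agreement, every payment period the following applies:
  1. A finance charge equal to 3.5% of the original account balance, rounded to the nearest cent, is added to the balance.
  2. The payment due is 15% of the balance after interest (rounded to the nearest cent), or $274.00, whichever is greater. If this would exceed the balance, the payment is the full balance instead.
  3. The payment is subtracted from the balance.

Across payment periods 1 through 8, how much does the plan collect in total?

$3,162.52

# | Opening | Interest | Payment | End bal
1 | $3,657.86 | $128.03 | $567.88 | $3,218.01
2 | $3,218.01 | $128.03 | $501.91 | $2,844.13
3 | $2,844.13 | $128.03 | $445.82 | $2,526.34
4 | $2,526.34 | $128.03 | $398.16 | $2,256.21
5 | $2,256.21 | $128.03 | $357.64 | $2,026.60
6 | $2,026.60 | $128.03 | $323.19 | $1,831.44
7 | $1,831.44 | $128.03 | $293.92 | $1,665.55
8 | $1,665.55 | $128.03 | $274.00 | $1,519.58
Total paid: $3,162.52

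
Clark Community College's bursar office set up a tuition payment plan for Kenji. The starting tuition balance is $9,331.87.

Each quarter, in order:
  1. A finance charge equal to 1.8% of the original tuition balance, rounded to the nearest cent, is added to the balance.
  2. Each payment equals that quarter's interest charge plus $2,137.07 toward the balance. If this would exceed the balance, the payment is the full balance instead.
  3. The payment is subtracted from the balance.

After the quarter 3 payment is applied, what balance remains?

Quarter 1: opening $9,331.87; interest $167.97 → $9,499.84; payment $2,305.04; balance $7,194.80
Quarter 2: opening $7,194.80; interest $167.97 → $7,362.77; payment $2,305.04; balance $5,057.73
Quarter 3: opening $5,057.73; interest $167.97 → $5,225.70; payment $2,305.04; balance $2,920.66

$2,920.66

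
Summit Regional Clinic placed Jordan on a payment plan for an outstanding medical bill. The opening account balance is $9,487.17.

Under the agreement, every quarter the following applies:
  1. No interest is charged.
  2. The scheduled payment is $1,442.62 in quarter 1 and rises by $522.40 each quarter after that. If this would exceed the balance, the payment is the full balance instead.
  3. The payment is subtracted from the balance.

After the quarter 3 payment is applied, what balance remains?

$3,592.11

Quarter 1: $9,487.17 − $1,442.62 → $8,044.55
Quarter 2: $8,044.55 − $1,965.02 → $6,079.53
Quarter 3: $6,079.53 − $2,487.42 → $3,592.11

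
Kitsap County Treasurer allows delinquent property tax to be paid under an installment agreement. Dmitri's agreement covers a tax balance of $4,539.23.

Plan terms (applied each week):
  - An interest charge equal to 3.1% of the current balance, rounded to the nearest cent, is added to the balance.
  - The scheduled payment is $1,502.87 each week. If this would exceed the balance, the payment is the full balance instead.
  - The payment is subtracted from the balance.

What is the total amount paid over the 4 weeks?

Week 1: opening $4,539.23; interest $140.72 → $4,679.95; payment $1,502.87; balance $3,177.08
Week 2: opening $3,177.08; interest $98.49 → $3,275.57; payment $1,502.87; balance $1,772.70
Week 3: opening $1,772.70; interest $54.95 → $1,827.65; payment $1,502.87; balance $324.78
Week 4: opening $324.78; interest $10.07 → $334.85; payment $334.85; balance $0.00
Total paid: $4,843.46

$4,843.46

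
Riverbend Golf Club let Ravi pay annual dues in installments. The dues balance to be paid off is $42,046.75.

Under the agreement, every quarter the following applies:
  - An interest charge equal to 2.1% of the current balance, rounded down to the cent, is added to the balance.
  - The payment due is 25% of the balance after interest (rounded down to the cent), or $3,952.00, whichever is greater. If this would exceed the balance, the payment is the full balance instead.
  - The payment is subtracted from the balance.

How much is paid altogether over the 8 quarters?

$45,268.29

Quarter 1: $42,046.75 +$882.98 interest = $42,929.73; pay $10,732.43 → $32,197.30
Quarter 2: $32,197.30 +$676.14 interest = $32,873.44; pay $8,218.36 → $24,655.08
Quarter 3: $24,655.08 +$517.75 interest = $25,172.83; pay $6,293.20 → $18,879.63
Quarter 4: $18,879.63 +$396.47 interest = $19,276.10; pay $4,819.02 → $14,457.08
Quarter 5: $14,457.08 +$303.59 interest = $14,760.67; pay $3,952.00 → $10,808.67
Quarter 6: $10,808.67 +$226.98 interest = $11,035.65; pay $3,952.00 → $7,083.65
Quarter 7: $7,083.65 +$148.75 interest = $7,232.40; pay $3,952.00 → $3,280.40
Quarter 8: $3,280.40 +$68.88 interest = $3,349.28; pay $3,349.28 → $0.00
Total paid: $45,268.29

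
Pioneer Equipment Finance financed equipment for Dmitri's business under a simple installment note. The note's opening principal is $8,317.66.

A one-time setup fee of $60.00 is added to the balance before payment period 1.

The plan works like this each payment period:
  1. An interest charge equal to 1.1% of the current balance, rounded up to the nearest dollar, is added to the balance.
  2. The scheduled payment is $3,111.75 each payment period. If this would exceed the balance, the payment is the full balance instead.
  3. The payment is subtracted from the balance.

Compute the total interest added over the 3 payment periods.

$178.00

Payment period 1: $8,377.66 +$93.00 interest = $8,470.66; pay $3,111.75 → $5,358.91
Payment period 2: $5,358.91 +$59.00 interest = $5,417.91; pay $3,111.75 → $2,306.16
Payment period 3: $2,306.16 +$26.00 interest = $2,332.16; pay $2,332.16 → $0.00
Total interest: $93.00 + $59.00 + $26.00 = $178.00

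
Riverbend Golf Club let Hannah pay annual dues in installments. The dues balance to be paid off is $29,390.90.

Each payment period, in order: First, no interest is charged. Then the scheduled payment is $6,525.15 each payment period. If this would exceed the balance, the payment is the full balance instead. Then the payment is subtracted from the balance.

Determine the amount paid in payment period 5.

Payment period 1: opening $29,390.90; payment $6,525.15; balance $22,865.75
Payment period 2: opening $22,865.75; payment $6,525.15; balance $16,340.60
Payment period 3: opening $16,340.60; payment $6,525.15; balance $9,815.45
Payment period 4: opening $9,815.45; payment $6,525.15; balance $3,290.30
Payment period 5: opening $3,290.30; payment $3,290.30; balance $0.00

$3,290.30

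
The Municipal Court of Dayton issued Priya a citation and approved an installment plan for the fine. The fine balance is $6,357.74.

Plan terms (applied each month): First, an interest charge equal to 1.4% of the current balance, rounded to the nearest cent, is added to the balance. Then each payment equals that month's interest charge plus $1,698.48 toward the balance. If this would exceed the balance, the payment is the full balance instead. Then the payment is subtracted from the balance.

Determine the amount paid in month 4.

Month 1: opening $6,357.74; interest $89.01 → $6,446.75; payment $1,787.49; balance $4,659.26
Month 2: opening $4,659.26; interest $65.23 → $4,724.49; payment $1,763.71; balance $2,960.78
Month 3: opening $2,960.78; interest $41.45 → $3,002.23; payment $1,739.93; balance $1,262.30
Month 4: opening $1,262.30; interest $17.67 → $1,279.97; payment $1,279.97; balance $0.00

$1,279.97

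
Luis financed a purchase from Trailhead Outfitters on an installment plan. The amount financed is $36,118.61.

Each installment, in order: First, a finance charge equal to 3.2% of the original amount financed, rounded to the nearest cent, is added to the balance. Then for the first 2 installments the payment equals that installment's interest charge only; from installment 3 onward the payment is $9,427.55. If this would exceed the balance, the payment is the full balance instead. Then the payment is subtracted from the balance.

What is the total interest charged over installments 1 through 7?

$8,090.60

Installment 1: $36,118.61 +$1,155.80 interest = $37,274.41; pay $1,155.80 → $36,118.61
Installment 2: $36,118.61 +$1,155.80 interest = $37,274.41; pay $1,155.80 → $36,118.61
Installment 3: $36,118.61 +$1,155.80 interest = $37,274.41; pay $9,427.55 → $27,846.86
Installment 4: $27,846.86 +$1,155.80 interest = $29,002.66; pay $9,427.55 → $19,575.11
Installment 5: $19,575.11 +$1,155.80 interest = $20,730.91; pay $9,427.55 → $11,303.36
Installment 6: $11,303.36 +$1,155.80 interest = $12,459.16; pay $9,427.55 → $3,031.61
Installment 7: $3,031.61 +$1,155.80 interest = $4,187.41; pay $4,187.41 → $0.00
Total interest: $1,155.80 + $1,155.80 + $1,155.80 + $1,155.80 + $1,155.80 + $1,155.80 + $1,155.80 = $8,090.60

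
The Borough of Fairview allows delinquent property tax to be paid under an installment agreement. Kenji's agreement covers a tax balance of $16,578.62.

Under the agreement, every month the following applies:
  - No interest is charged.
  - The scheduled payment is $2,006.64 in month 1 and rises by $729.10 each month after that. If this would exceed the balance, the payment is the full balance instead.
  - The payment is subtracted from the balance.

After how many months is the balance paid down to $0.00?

5

Month 1: opening $16,578.62; payment $2,006.64; balance $14,571.98
Month 2: opening $14,571.98; payment $2,735.74; balance $11,836.24
Month 3: opening $11,836.24; payment $3,464.84; balance $8,371.40
Month 4: opening $8,371.40; payment $4,193.94; balance $4,177.46
Month 5: opening $4,177.46; payment $4,177.46; balance $0.00
Balance reaches $0.00 in month 5.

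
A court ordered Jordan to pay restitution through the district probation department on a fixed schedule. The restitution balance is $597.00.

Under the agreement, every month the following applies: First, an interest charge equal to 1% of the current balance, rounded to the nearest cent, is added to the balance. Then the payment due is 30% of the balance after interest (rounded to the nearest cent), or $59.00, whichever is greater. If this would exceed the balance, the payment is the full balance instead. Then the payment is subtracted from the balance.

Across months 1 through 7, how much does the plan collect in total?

$615.03

Month 1: opening $597.00; interest $5.97 → $602.97; payment $180.89; balance $422.08
Month 2: opening $422.08; interest $4.22 → $426.30; payment $127.89; balance $298.41
Month 3: opening $298.41; interest $2.98 → $301.39; payment $90.42; balance $210.97
Month 4: opening $210.97; interest $2.11 → $213.08; payment $63.92; balance $149.16
Month 5: opening $149.16; interest $1.49 → $150.65; payment $59.00; balance $91.65
Month 6: opening $91.65; interest $0.92 → $92.57; payment $59.00; balance $33.57
Month 7: opening $33.57; interest $0.34 → $33.91; payment $33.91; balance $0.00
Total paid: $615.03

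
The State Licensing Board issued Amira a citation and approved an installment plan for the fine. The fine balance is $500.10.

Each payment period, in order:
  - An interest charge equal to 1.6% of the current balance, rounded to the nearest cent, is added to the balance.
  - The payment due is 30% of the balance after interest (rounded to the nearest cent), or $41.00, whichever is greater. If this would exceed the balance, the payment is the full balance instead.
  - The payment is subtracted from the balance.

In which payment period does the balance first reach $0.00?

8

Payment period 1: $500.10 +$8.00 interest = $508.10; pay $152.43 → $355.67
Payment period 2: $355.67 +$5.69 interest = $361.36; pay $108.41 → $252.95
Payment period 3: $252.95 +$4.05 interest = $257.00; pay $77.10 → $179.90
Payment period 4: $179.90 +$2.88 interest = $182.78; pay $54.83 → $127.95
Payment period 5: $127.95 +$2.05 interest = $130.00; pay $41.00 → $89.00
Payment period 6: $89.00 +$1.42 interest = $90.42; pay $41.00 → $49.42
Payment period 7: $49.42 +$0.79 interest = $50.21; pay $41.00 → $9.21
Payment period 8: $9.21 +$0.15 interest = $9.36; pay $9.36 → $0.00
Balance reaches $0.00 in payment period 8.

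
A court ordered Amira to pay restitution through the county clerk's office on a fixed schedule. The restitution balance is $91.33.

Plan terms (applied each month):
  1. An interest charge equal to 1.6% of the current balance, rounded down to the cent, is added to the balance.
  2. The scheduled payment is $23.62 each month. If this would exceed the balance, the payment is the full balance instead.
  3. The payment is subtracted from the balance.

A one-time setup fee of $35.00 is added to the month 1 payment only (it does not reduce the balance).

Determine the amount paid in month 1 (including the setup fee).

Month 1: opening $91.33; interest $1.46 → $92.79; payment $23.62 (+ $35.00 fee); balance $69.17

$58.62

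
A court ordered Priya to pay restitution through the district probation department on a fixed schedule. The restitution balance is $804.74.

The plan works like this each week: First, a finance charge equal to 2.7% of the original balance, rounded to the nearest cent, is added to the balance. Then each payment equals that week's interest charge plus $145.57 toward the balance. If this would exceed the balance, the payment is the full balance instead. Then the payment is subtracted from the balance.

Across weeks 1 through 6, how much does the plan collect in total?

$935.12

Week 1: $804.74 +$21.73 interest = $826.47; pay $167.30 → $659.17
Week 2: $659.17 +$21.73 interest = $680.90; pay $167.30 → $513.60
Week 3: $513.60 +$21.73 interest = $535.33; pay $167.30 → $368.03
Week 4: $368.03 +$21.73 interest = $389.76; pay $167.30 → $222.46
Week 5: $222.46 +$21.73 interest = $244.19; pay $167.30 → $76.89
Week 6: $76.89 +$21.73 interest = $98.62; pay $98.62 → $0.00
Total paid: $935.12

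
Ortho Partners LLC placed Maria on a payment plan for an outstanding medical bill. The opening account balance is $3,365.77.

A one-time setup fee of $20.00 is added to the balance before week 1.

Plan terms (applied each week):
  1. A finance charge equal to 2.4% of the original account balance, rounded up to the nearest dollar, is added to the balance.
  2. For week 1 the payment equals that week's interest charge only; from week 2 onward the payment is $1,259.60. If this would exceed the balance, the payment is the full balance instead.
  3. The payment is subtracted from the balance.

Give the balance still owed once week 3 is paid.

$1,028.57

Week 1: opening $3,385.77; interest $81.00 → $3,466.77; payment $81.00; balance $3,385.77
Week 2: opening $3,385.77; interest $81.00 → $3,466.77; payment $1,259.60; balance $2,207.17
Week 3: opening $2,207.17; interest $81.00 → $2,288.17; payment $1,259.60; balance $1,028.57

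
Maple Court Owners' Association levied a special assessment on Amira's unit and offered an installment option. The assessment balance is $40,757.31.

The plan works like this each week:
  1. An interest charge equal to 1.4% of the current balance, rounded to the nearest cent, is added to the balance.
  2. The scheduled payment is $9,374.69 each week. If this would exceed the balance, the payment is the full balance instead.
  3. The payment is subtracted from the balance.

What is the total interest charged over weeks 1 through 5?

$1,603.06

Week 1: $40,757.31 +$570.60 interest = $41,327.91; pay $9,374.69 → $31,953.22
Week 2: $31,953.22 +$447.35 interest = $32,400.57; pay $9,374.69 → $23,025.88
Week 3: $23,025.88 +$322.36 interest = $23,348.24; pay $9,374.69 → $13,973.55
Week 4: $13,973.55 +$195.63 interest = $14,169.18; pay $9,374.69 → $4,794.49
Week 5: $4,794.49 +$67.12 interest = $4,861.61; pay $4,861.61 → $0.00
Total interest: $570.60 + $447.35 + $322.36 + $195.63 + $67.12 = $1,603.06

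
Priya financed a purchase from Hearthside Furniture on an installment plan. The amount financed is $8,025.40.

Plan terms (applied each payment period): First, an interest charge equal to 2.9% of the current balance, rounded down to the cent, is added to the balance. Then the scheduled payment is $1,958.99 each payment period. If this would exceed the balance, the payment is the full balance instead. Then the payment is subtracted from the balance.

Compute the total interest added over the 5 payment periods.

$648.32

# | Opening | Interest | Payment | End bal
1 | $8,025.40 | $232.73 | $1,958.99 | $6,299.14
2 | $6,299.14 | $182.67 | $1,958.99 | $4,522.82
3 | $4,522.82 | $131.16 | $1,958.99 | $2,694.99
4 | $2,694.99 | $78.15 | $1,958.99 | $814.15
5 | $814.15 | $23.61 | $837.76 | $0.00
Total interest: $232.73 + $182.67 + $131.16 + $78.15 + $23.61 = $648.32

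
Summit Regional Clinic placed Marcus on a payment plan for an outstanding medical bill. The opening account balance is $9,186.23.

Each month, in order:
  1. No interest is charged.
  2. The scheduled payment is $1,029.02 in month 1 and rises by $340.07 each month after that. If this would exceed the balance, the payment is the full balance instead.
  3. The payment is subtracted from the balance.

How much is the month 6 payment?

Month 1: opening $9,186.23; payment $1,029.02; balance $8,157.21
Month 2: opening $8,157.21; payment $1,369.09; balance $6,788.12
Month 3: opening $6,788.12; payment $1,709.16; balance $5,078.96
Month 4: opening $5,078.96; payment $2,049.23; balance $3,029.73
Month 5: opening $3,029.73; payment $2,389.30; balance $640.43
Month 6: opening $640.43; payment $640.43; balance $0.00

$640.43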